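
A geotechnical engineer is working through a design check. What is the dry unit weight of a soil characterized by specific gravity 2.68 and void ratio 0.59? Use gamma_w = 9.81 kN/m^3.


Using gamma_d = Gs * gamma_w / (1 + e)
gamma_d = 2.68 * 9.81 / (1 + 0.59)
gamma_d = 2.68 * 9.81 / 1.59
gamma_d = 16.535 kN/m^3


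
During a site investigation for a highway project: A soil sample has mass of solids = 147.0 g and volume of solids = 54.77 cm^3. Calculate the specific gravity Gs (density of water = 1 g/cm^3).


Using Gs = m_s / (V_s * rho_w)
Since rho_w = 1 g/cm^3:
Gs = 147.0 / 54.77
Gs = 2.684


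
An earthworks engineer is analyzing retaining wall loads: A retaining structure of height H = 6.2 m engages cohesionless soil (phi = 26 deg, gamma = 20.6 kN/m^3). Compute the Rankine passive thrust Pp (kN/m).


Result: 1014.01 kN/m

Derivation:
Compute passive earth pressure coefficient:
Kp = tan^2(45 + phi/2) = tan^2(58.0) = 2.561071
Compute passive force:
Pp = 0.5 * Kp * gamma * H^2
Pp = 0.5 * 2.561071 * 20.6 * 6.2^2
Pp = 1014.01 kN/m


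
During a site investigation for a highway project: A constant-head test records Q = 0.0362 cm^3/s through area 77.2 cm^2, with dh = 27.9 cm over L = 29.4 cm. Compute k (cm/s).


Compute hydraulic gradient:
i = dh / L = 27.9 / 29.4 = 0.94898
Then apply Darcy's law:
k = Q / (A * i)
k = 0.0362 / (77.2 * 0.94898)
k = 0.0362 / 73.2612
k = 0.000494 cm/s


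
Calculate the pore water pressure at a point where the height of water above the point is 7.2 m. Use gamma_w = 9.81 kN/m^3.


Result: 70.63 kPa

Derivation:
Using u = gamma_w * h_w
u = 9.81 * 7.2
u = 70.63 kPa


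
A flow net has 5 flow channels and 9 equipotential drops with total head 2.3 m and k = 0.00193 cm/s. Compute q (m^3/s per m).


Convert k to m/s for unit consistency with H:
k = 0.00193 cm/s = 0.00193 / 100 m/s = 1.93e-05 m/s
Using q = k * H * Nf / Nd
Nf / Nd = 5 / 9 = 0.5556
q = 1.93e-05 * 2.3 * 0.5556
q = 2.466e-05 m^3/s per m


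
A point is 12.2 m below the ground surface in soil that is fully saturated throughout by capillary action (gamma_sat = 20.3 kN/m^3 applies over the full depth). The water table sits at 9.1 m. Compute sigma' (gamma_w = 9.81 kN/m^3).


Result: 217.25 kPa

Derivation:
Total stress = gamma_sat * depth
sigma = 20.3 * 12.2 = 247.66 kPa
Pore water pressure u = gamma_w * (depth - d_wt)
u = 9.81 * (12.2 - 9.1) = 30.411 kPa
Effective stress = sigma - u
sigma' = 247.66 - 30.411 = 217.25 kPa


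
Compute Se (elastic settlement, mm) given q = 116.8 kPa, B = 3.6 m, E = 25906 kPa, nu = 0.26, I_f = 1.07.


Result: 16.193 mm

Derivation:
Using Se = q * B * (1 - nu^2) * I_f / E
1 - nu^2 = 1 - 0.26^2 = 0.9324
Se = 116.8 * 3.6 * 0.9324 * 1.07 / 25906
Se = 0.016193 m
Convert to mm: Se = 0.016193 * 1000 = 16.193 mm


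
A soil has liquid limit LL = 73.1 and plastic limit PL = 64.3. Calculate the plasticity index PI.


Using PI = LL - PL
PI = 73.1 - 64.3
PI = 8.8


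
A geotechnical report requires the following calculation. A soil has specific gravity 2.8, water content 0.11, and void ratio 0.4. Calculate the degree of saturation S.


Using S = Gs * w / e
S = 2.8 * 0.11 / 0.4
S = 0.77


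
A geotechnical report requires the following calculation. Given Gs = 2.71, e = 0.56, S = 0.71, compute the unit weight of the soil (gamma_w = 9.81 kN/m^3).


Result: 19.542 kN/m^3

Derivation:
Using gamma = gamma_w * (Gs + S*e) / (1 + e)
Numerator: Gs + S*e = 2.71 + 0.71*0.56 = 3.1076
Denominator: 1 + e = 1 + 0.56 = 1.56
gamma = 9.81 * 3.1076 / 1.56
gamma = 19.542 kN/m^3


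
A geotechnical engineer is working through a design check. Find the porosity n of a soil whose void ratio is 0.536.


Using the relation n = e / (1 + e)
n = 0.536 / (1 + 0.536)
n = 0.536 / 1.536
n = 0.349


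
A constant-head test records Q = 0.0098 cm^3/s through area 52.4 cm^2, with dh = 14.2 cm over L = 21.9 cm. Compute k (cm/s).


Compute hydraulic gradient:
i = dh / L = 14.2 / 21.9 = 0.648402
Then apply Darcy's law:
k = Q / (A * i)
k = 0.0098 / (52.4 * 0.648402)
k = 0.0098 / 33.9763
k = 0.000288 cm/s


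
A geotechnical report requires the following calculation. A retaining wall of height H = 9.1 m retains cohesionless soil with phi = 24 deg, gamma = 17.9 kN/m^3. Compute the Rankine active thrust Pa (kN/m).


Compute active earth pressure coefficient:
Ka = tan^2(45 - phi/2) = tan^2(33.0) = 0.42173
Compute active force:
Pa = 0.5 * Ka * gamma * H^2
Pa = 0.5 * 0.42173 * 17.9 * 9.1^2
Pa = 312.57 kN/m


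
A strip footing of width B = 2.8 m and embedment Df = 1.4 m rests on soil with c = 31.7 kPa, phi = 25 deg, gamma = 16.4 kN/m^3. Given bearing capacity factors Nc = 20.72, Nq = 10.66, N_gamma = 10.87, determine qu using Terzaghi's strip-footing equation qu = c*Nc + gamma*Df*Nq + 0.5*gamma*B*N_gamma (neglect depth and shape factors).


Compute qu = c*Nc + gamma*Df*Nq + 0.5*gamma*B*N_gamma
Term 1: 31.7 * 20.72 = 656.824
Term 2: 16.4 * 1.4 * 10.66 = 244.7536
Term 3: 0.5 * 16.4 * 2.8 * 10.87 = 249.5752
qu = 656.824 + 244.7536 + 249.5752
qu = 1151.15 kPa


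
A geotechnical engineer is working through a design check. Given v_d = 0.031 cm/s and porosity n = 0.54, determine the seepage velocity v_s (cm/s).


Using v_s = v_d / n
v_s = 0.031 / 0.54
v_s = 0.05741 cm/s


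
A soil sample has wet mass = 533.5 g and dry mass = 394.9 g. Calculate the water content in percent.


Result: 35.1 %

Derivation:
Using w = (m_wet - m_dry) / m_dry * 100
m_wet - m_dry = 533.5 - 394.9 = 138.6 g
w = 138.6 / 394.9 * 100
w = 35.1 %


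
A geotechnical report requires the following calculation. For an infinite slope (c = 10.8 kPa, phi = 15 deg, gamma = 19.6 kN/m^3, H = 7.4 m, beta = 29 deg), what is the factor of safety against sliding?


Result: 0.659

Derivation:
Using Fs = c / (gamma*H*sin(beta)*cos(beta)) + tan(phi)/tan(beta)
Cohesion contribution = 10.8 / (19.6*7.4*sin(29)*cos(29))
Cohesion contribution = 0.175608
Friction contribution = tan(15)/tan(29) = 0.483393
Fs = 0.175608 + 0.483393
Fs = 0.659


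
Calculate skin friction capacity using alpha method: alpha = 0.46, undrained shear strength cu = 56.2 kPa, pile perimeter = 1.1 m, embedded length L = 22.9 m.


Using Qs = alpha * cu * perimeter * L
Qs = 0.46 * 56.2 * 1.1 * 22.9
Qs = 651.21 kN


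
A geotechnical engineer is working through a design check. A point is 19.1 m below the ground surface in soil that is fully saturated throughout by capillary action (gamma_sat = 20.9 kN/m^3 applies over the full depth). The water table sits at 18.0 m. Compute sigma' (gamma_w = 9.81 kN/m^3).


Total stress = gamma_sat * depth
sigma = 20.9 * 19.1 = 399.19 kPa
Pore water pressure u = gamma_w * (depth - d_wt)
u = 9.81 * (19.1 - 18.0) = 10.791 kPa
Effective stress = sigma - u
sigma' = 399.19 - 10.791 = 388.4 kPa


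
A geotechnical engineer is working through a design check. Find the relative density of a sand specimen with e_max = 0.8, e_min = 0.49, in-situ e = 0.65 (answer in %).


Using Dr = (e_max - e) / (e_max - e_min) * 100
e_max - e = 0.8 - 0.65 = 0.15
e_max - e_min = 0.8 - 0.49 = 0.31
Dr = 0.15 / 0.31 * 100
Dr = 48.39 %


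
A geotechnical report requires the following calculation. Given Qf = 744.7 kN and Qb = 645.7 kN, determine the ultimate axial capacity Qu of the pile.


Using Qu = Qf + Qb
Qu = 744.7 + 645.7
Qu = 1390.4 kN


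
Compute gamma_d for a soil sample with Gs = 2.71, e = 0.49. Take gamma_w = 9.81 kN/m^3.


Using gamma_d = Gs * gamma_w / (1 + e)
gamma_d = 2.71 * 9.81 / (1 + 0.49)
gamma_d = 2.71 * 9.81 / 1.49
gamma_d = 17.842 kN/m^3


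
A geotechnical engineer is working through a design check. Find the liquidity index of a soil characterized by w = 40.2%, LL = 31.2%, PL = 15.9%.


First compute the plasticity index:
PI = LL - PL = 31.2 - 15.9 = 15.3
Then compute the liquidity index:
LI = (w - PL) / PI
LI = (40.2 - 15.9) / 15.3
LI = 1.588


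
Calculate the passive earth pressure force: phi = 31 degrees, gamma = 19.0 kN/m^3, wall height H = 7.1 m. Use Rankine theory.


Result: 1496.08 kN/m

Derivation:
Compute passive earth pressure coefficient:
Kp = tan^2(45 + phi/2) = tan^2(60.5) = 3.124035
Compute passive force:
Pp = 0.5 * Kp * gamma * H^2
Pp = 0.5 * 3.124035 * 19.0 * 7.1^2
Pp = 1496.08 kN/m


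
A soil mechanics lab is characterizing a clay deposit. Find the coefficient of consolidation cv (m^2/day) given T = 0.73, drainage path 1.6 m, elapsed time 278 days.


Using cv = T * H_dr^2 / t
H_dr^2 = 1.6^2 = 2.56
cv = 0.73 * 2.56 / 278
cv = 0.00672 m^2/day


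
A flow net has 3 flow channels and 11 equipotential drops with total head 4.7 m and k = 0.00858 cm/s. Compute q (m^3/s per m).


Convert k to m/s for unit consistency with H:
k = 0.00858 cm/s = 0.00858 / 100 m/s = 8.58e-05 m/s
Using q = k * H * Nf / Nd
Nf / Nd = 3 / 11 = 0.2727
q = 8.58e-05 * 4.7 * 0.2727
q = 0.00011 m^3/s per m


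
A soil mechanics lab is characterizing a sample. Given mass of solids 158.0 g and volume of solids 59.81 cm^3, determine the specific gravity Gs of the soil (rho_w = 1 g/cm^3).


Using Gs = m_s / (V_s * rho_w)
Since rho_w = 1 g/cm^3:
Gs = 158.0 / 59.81
Gs = 2.642


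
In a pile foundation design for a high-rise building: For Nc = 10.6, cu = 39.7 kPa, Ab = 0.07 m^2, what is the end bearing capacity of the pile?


Result: 29.46 kN

Derivation:
Using Qb = Nc * cu * Ab
Qb = 10.6 * 39.7 * 0.07
Qb = 29.46 kN


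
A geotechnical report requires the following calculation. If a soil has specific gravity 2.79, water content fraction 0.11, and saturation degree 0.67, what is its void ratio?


Using the relation e = Gs * w / S
e = 2.79 * 0.11 / 0.67
e = 0.4581


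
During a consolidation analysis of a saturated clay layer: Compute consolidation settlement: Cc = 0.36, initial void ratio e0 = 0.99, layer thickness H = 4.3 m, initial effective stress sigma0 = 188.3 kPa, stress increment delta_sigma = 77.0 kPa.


Using Sc = Cc * H / (1 + e0) * log10((sigma0 + delta_sigma) / sigma0)
Stress ratio = (188.3 + 77.0) / 188.3 = 1.40892
log10(1.40892) = 0.148887
Cc * H / (1 + e0) = 0.36 * 4.3 / (1 + 0.99) = 0.777889
Sc = 0.777889 * 0.148887
Sc = 0.1158 m


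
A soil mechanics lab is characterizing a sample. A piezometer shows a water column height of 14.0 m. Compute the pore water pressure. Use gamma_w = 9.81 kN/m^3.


Using u = gamma_w * h_w
u = 9.81 * 14.0
u = 137.34 kPa


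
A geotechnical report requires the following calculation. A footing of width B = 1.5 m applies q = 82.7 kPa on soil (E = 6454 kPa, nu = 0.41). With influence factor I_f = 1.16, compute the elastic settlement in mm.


Using Se = q * B * (1 - nu^2) * I_f / E
1 - nu^2 = 1 - 0.41^2 = 0.8319
Se = 82.7 * 1.5 * 0.8319 * 1.16 / 6454
Se = 0.018548 m
Convert to mm: Se = 0.018548 * 1000 = 18.548 mm


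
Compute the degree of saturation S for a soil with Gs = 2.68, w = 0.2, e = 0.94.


Result: 0.5702

Derivation:
Using S = Gs * w / e
S = 2.68 * 0.2 / 0.94
S = 0.5702


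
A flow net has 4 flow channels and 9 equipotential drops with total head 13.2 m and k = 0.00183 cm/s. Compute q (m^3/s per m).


Result: 0.0001074 m^3/s per m

Derivation:
Convert k to m/s for unit consistency with H:
k = 0.00183 cm/s = 0.00183 / 100 m/s = 1.83e-05 m/s
Using q = k * H * Nf / Nd
Nf / Nd = 4 / 9 = 0.4444
q = 1.83e-05 * 13.2 * 0.4444
q = 0.0001074 m^3/s per m


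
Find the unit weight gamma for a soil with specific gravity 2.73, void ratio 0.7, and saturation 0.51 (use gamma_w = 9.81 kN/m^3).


Using gamma = gamma_w * (Gs + S*e) / (1 + e)
Numerator: Gs + S*e = 2.73 + 0.51*0.7 = 3.087
Denominator: 1 + e = 1 + 0.7 = 1.7
gamma = 9.81 * 3.087 / 1.7
gamma = 17.814 kN/m^3


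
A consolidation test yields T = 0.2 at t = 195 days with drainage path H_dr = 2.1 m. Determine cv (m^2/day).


Using cv = T * H_dr^2 / t
H_dr^2 = 2.1^2 = 4.41
cv = 0.2 * 4.41 / 195
cv = 0.00452 m^2/day


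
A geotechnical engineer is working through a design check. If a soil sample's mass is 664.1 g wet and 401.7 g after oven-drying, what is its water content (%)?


Result: 65.32 %

Derivation:
Using w = (m_wet - m_dry) / m_dry * 100
m_wet - m_dry = 664.1 - 401.7 = 262.4 g
w = 262.4 / 401.7 * 100
w = 65.32 %


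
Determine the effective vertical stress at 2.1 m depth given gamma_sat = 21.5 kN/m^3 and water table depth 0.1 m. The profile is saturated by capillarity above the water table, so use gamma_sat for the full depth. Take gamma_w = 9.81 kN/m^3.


Result: 25.53 kPa

Derivation:
Total stress = gamma_sat * depth
sigma = 21.5 * 2.1 = 45.15 kPa
Pore water pressure u = gamma_w * (depth - d_wt)
u = 9.81 * (2.1 - 0.1) = 19.62 kPa
Effective stress = sigma - u
sigma' = 45.15 - 19.62 = 25.53 kPa


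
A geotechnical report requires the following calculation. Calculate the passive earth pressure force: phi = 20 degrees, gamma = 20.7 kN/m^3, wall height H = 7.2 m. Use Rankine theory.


Compute passive earth pressure coefficient:
Kp = tan^2(45 + phi/2) = tan^2(55.0) = 2.039607
Compute passive force:
Pp = 0.5 * Kp * gamma * H^2
Pp = 0.5 * 2.039607 * 20.7 * 7.2^2
Pp = 1094.34 kN/m


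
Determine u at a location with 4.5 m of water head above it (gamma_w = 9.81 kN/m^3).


Using u = gamma_w * h_w
u = 9.81 * 4.5
u = 44.15 kPa


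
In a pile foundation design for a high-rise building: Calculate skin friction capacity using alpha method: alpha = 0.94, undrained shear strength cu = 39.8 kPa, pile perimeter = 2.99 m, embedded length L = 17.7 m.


Using Qs = alpha * cu * perimeter * L
Qs = 0.94 * 39.8 * 2.99 * 17.7
Qs = 1979.96 kN


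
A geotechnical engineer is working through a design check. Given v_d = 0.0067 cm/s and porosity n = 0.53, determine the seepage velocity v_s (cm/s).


Using v_s = v_d / n
v_s = 0.0067 / 0.53
v_s = 0.01264 cm/s


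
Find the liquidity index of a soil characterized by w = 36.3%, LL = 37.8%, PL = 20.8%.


First compute the plasticity index:
PI = LL - PL = 37.8 - 20.8 = 17.0
Then compute the liquidity index:
LI = (w - PL) / PI
LI = (36.3 - 20.8) / 17.0
LI = 0.912


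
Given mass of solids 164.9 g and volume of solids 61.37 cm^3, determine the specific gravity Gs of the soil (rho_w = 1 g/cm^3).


Using Gs = m_s / (V_s * rho_w)
Since rho_w = 1 g/cm^3:
Gs = 164.9 / 61.37
Gs = 2.687


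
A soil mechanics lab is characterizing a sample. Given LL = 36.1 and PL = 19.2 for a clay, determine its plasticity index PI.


Result: 16.9

Derivation:
Using PI = LL - PL
PI = 36.1 - 19.2
PI = 16.9


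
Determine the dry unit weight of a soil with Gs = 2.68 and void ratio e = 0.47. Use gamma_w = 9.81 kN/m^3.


Using gamma_d = Gs * gamma_w / (1 + e)
gamma_d = 2.68 * 9.81 / (1 + 0.47)
gamma_d = 2.68 * 9.81 / 1.47
gamma_d = 17.885 kN/m^3


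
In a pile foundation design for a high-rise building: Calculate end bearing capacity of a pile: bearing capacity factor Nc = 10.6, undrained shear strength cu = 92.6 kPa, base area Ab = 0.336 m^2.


Using Qb = Nc * cu * Ab
Qb = 10.6 * 92.6 * 0.336
Qb = 329.8 kN


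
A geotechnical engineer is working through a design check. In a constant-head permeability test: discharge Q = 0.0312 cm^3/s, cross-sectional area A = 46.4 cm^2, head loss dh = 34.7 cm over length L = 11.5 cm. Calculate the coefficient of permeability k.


Result: 0.000223 cm/s

Derivation:
Compute hydraulic gradient:
i = dh / L = 34.7 / 11.5 = 3.01739
Then apply Darcy's law:
k = Q / (A * i)
k = 0.0312 / (46.4 * 3.01739)
k = 0.0312 / 140.007
k = 0.000223 cm/s


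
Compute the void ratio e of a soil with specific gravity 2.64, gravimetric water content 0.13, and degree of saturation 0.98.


Result: 0.3502

Derivation:
Using the relation e = Gs * w / S
e = 2.64 * 0.13 / 0.98
e = 0.3502


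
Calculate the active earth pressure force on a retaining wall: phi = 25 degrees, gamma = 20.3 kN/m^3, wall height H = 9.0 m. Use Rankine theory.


Compute active earth pressure coefficient:
Ka = tan^2(45 - phi/2) = tan^2(32.5) = 0.405859
Compute active force:
Pa = 0.5 * Ka * gamma * H^2
Pa = 0.5 * 0.405859 * 20.3 * 9.0^2
Pa = 333.68 kN/m


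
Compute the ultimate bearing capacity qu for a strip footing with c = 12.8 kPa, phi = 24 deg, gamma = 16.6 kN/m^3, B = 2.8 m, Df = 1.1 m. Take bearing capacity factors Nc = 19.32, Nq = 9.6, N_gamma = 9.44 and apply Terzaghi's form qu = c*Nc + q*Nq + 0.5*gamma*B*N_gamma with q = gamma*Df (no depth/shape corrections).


Compute qu = c*Nc + gamma*Df*Nq + 0.5*gamma*B*N_gamma
Term 1: 12.8 * 19.32 = 247.296
Term 2: 16.6 * 1.1 * 9.6 = 175.296
Term 3: 0.5 * 16.6 * 2.8 * 9.44 = 219.3856
qu = 247.296 + 175.296 + 219.3856
qu = 641.98 kPa


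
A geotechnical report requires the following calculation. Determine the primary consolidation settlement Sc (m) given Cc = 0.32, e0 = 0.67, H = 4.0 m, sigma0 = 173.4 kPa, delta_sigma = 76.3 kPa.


Result: 0.1214 m

Derivation:
Using Sc = Cc * H / (1 + e0) * log10((sigma0 + delta_sigma) / sigma0)
Stress ratio = (173.4 + 76.3) / 173.4 = 1.44002
log10(1.44002) = 0.158369
Cc * H / (1 + e0) = 0.32 * 4.0 / (1 + 0.67) = 0.766467
Sc = 0.766467 * 0.158369
Sc = 0.1214 m


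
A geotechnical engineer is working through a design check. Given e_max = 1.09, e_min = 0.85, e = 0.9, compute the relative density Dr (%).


Result: 79.17 %

Derivation:
Using Dr = (e_max - e) / (e_max - e_min) * 100
e_max - e = 1.09 - 0.9 = 0.19
e_max - e_min = 1.09 - 0.85 = 0.24
Dr = 0.19 / 0.24 * 100
Dr = 79.17 %


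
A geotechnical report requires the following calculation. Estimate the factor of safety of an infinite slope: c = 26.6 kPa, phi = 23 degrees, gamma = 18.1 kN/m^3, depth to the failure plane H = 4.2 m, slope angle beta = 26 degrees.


Using Fs = c / (gamma*H*sin(beta)*cos(beta)) + tan(phi)/tan(beta)
Cohesion contribution = 26.6 / (18.1*4.2*sin(26)*cos(26))
Cohesion contribution = 0.888079
Friction contribution = tan(23)/tan(26) = 0.870302
Fs = 0.888079 + 0.870302
Fs = 1.758


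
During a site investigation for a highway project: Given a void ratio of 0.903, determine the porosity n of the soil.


Result: 0.4745

Derivation:
Using the relation n = e / (1 + e)
n = 0.903 / (1 + 0.903)
n = 0.903 / 1.903
n = 0.4745


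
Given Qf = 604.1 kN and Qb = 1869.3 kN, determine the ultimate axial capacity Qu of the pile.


Using Qu = Qf + Qb
Qu = 604.1 + 1869.3
Qu = 2473.4 kN


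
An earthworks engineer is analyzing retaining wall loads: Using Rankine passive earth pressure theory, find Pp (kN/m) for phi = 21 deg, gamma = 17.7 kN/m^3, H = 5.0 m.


Result: 468.4 kN/m

Derivation:
Compute passive earth pressure coefficient:
Kp = tan^2(45 + phi/2) = tan^2(55.5) = 2.117051
Compute passive force:
Pp = 0.5 * Kp * gamma * H^2
Pp = 0.5 * 2.117051 * 17.7 * 5.0^2
Pp = 468.4 kN/m


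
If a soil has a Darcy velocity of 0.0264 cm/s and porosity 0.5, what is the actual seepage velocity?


Using v_s = v_d / n
v_s = 0.0264 / 0.5
v_s = 0.0528 cm/s


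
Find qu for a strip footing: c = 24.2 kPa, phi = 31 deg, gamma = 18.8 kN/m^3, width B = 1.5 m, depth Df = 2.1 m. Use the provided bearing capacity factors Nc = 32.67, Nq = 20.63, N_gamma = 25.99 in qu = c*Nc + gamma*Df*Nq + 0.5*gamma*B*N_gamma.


Compute qu = c*Nc + gamma*Df*Nq + 0.5*gamma*B*N_gamma
Term 1: 24.2 * 32.67 = 790.614
Term 2: 18.8 * 2.1 * 20.63 = 814.4724
Term 3: 0.5 * 18.8 * 1.5 * 25.99 = 366.459
qu = 790.614 + 814.4724 + 366.459
qu = 1971.55 kPa


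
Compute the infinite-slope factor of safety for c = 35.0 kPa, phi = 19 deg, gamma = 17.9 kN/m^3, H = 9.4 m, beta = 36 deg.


Result: 0.911

Derivation:
Using Fs = c / (gamma*H*sin(beta)*cos(beta)) + tan(phi)/tan(beta)
Cohesion contribution = 35.0 / (17.9*9.4*sin(36)*cos(36))
Cohesion contribution = 0.437432
Friction contribution = tan(19)/tan(36) = 0.473926
Fs = 0.437432 + 0.473926
Fs = 0.911


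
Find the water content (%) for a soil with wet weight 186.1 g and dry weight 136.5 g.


Result: 36.34 %

Derivation:
Using w = (m_wet - m_dry) / m_dry * 100
m_wet - m_dry = 186.1 - 136.5 = 49.6 g
w = 49.6 / 136.5 * 100
w = 36.34 %


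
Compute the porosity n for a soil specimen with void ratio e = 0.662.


Using the relation n = e / (1 + e)
n = 0.662 / (1 + 0.662)
n = 0.662 / 1.662
n = 0.3983


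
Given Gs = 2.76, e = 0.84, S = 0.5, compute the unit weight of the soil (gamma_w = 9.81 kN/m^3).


Using gamma = gamma_w * (Gs + S*e) / (1 + e)
Numerator: Gs + S*e = 2.76 + 0.5*0.84 = 3.18
Denominator: 1 + e = 1 + 0.84 = 1.84
gamma = 9.81 * 3.18 / 1.84
gamma = 16.954 kN/m^3


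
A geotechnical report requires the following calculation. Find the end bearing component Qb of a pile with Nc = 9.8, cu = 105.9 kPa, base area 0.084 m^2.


Using Qb = Nc * cu * Ab
Qb = 9.8 * 105.9 * 0.084
Qb = 87.18 kN


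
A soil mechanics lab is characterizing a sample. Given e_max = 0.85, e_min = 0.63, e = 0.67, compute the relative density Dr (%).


Result: 81.82 %

Derivation:
Using Dr = (e_max - e) / (e_max - e_min) * 100
e_max - e = 0.85 - 0.67 = 0.18
e_max - e_min = 0.85 - 0.63 = 0.22
Dr = 0.18 / 0.22 * 100
Dr = 81.82 %


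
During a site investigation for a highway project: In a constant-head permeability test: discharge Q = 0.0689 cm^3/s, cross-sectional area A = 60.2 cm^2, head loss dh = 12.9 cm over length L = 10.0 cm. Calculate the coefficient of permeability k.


Compute hydraulic gradient:
i = dh / L = 12.9 / 10.0 = 1.29
Then apply Darcy's law:
k = Q / (A * i)
k = 0.0689 / (60.2 * 1.29)
k = 0.0689 / 77.658
k = 0.000887 cm/s


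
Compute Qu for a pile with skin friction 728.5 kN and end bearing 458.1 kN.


Using Qu = Qf + Qb
Qu = 728.5 + 458.1
Qu = 1186.6 kN


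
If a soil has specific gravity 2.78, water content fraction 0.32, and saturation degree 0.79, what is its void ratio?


Result: 1.1261

Derivation:
Using the relation e = Gs * w / S
e = 2.78 * 0.32 / 0.79
e = 1.1261


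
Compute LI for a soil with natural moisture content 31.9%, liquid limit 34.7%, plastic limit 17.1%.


Result: 0.841

Derivation:
First compute the plasticity index:
PI = LL - PL = 34.7 - 17.1 = 17.6
Then compute the liquidity index:
LI = (w - PL) / PI
LI = (31.9 - 17.1) / 17.6
LI = 0.841


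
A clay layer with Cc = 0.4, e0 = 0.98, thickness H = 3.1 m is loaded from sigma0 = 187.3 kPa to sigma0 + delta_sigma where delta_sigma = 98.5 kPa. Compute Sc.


Result: 0.1149 m

Derivation:
Using Sc = Cc * H / (1 + e0) * log10((sigma0 + delta_sigma) / sigma0)
Stress ratio = (187.3 + 98.5) / 187.3 = 1.52589
log10(1.52589) = 0.183524
Cc * H / (1 + e0) = 0.4 * 3.1 / (1 + 0.98) = 0.626263
Sc = 0.626263 * 0.183524
Sc = 0.1149 m


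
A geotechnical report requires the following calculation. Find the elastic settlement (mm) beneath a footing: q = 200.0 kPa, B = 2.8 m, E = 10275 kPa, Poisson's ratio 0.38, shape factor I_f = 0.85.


Result: 39.637 mm

Derivation:
Using Se = q * B * (1 - nu^2) * I_f / E
1 - nu^2 = 1 - 0.38^2 = 0.8556
Se = 200.0 * 2.8 * 0.8556 * 0.85 / 10275
Se = 0.039637 m
Convert to mm: Se = 0.039637 * 1000 = 39.637 mm


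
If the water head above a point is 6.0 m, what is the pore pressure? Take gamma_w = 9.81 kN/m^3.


Using u = gamma_w * h_w
u = 9.81 * 6.0
u = 58.86 kPa


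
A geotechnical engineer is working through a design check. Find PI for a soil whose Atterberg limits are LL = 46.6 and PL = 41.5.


Using PI = LL - PL
PI = 46.6 - 41.5
PI = 5.1


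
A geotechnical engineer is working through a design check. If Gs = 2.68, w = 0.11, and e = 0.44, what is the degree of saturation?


Using S = Gs * w / e
S = 2.68 * 0.11 / 0.44
S = 0.67


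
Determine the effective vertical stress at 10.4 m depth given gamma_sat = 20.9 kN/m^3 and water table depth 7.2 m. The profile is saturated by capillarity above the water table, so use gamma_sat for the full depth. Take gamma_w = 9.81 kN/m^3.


Total stress = gamma_sat * depth
sigma = 20.9 * 10.4 = 217.36 kPa
Pore water pressure u = gamma_w * (depth - d_wt)
u = 9.81 * (10.4 - 7.2) = 31.392 kPa
Effective stress = sigma - u
sigma' = 217.36 - 31.392 = 185.97 kPa


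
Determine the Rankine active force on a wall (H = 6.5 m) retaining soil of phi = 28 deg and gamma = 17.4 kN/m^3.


Compute active earth pressure coefficient:
Ka = tan^2(45 - phi/2) = tan^2(31.0) = 0.361033
Compute active force:
Pa = 0.5 * Ka * gamma * H^2
Pa = 0.5 * 0.361033 * 17.4 * 6.5^2
Pa = 132.71 kN/m


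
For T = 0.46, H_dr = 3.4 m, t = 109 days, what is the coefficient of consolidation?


Using cv = T * H_dr^2 / t
H_dr^2 = 3.4^2 = 11.56
cv = 0.46 * 11.56 / 109
cv = 0.04879 m^2/day


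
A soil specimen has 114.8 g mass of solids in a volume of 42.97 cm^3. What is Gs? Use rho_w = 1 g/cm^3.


Using Gs = m_s / (V_s * rho_w)
Since rho_w = 1 g/cm^3:
Gs = 114.8 / 42.97
Gs = 2.672


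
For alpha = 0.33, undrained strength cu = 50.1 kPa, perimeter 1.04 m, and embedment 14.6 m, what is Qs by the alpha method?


Result: 251.04 kN

Derivation:
Using Qs = alpha * cu * perimeter * L
Qs = 0.33 * 50.1 * 1.04 * 14.6
Qs = 251.04 kN


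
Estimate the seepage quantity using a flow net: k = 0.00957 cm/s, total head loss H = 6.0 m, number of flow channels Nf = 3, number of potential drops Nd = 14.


Convert k to m/s for unit consistency with H:
k = 0.00957 cm/s = 0.00957 / 100 m/s = 9.57e-05 m/s
Using q = k * H * Nf / Nd
Nf / Nd = 3 / 14 = 0.2143
q = 9.57e-05 * 6.0 * 0.2143
q = 0.000123 m^3/s per m


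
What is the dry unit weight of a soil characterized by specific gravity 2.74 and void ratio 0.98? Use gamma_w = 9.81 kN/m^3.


Using gamma_d = Gs * gamma_w / (1 + e)
gamma_d = 2.74 * 9.81 / (1 + 0.98)
gamma_d = 2.74 * 9.81 / 1.98
gamma_d = 13.575 kN/m^3


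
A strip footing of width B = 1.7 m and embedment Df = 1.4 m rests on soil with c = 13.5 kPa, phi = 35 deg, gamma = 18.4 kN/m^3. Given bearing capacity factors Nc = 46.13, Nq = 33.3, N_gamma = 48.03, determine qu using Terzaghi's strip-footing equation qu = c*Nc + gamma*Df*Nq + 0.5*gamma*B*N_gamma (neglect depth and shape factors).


Result: 2231.75 kPa

Derivation:
Compute qu = c*Nc + gamma*Df*Nq + 0.5*gamma*B*N_gamma
Term 1: 13.5 * 46.13 = 622.755
Term 2: 18.4 * 1.4 * 33.3 = 857.808
Term 3: 0.5 * 18.4 * 1.7 * 48.03 = 751.1892
qu = 622.755 + 857.808 + 751.1892
qu = 2231.75 kPa


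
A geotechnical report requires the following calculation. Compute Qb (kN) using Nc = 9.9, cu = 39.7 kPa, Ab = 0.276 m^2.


Using Qb = Nc * cu * Ab
Qb = 9.9 * 39.7 * 0.276
Qb = 108.48 kN


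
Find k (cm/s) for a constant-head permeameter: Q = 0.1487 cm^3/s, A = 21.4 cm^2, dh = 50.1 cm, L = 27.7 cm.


Compute hydraulic gradient:
i = dh / L = 50.1 / 27.7 = 1.80866
Then apply Darcy's law:
k = Q / (A * i)
k = 0.1487 / (21.4 * 1.80866)
k = 0.1487 / 38.7054
k = 0.003842 cm/s


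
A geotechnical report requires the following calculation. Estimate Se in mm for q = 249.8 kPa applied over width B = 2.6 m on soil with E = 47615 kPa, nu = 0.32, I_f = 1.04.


Result: 12.733 mm

Derivation:
Using Se = q * B * (1 - nu^2) * I_f / E
1 - nu^2 = 1 - 0.32^2 = 0.8976
Se = 249.8 * 2.6 * 0.8976 * 1.04 / 47615
Se = 0.012733 m
Convert to mm: Se = 0.012733 * 1000 = 12.733 mm


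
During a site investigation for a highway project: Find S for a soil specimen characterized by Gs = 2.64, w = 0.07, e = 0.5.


Using S = Gs * w / e
S = 2.64 * 0.07 / 0.5
S = 0.3696


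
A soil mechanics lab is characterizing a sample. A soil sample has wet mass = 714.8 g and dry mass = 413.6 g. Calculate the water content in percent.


Using w = (m_wet - m_dry) / m_dry * 100
m_wet - m_dry = 714.8 - 413.6 = 301.2 g
w = 301.2 / 413.6 * 100
w = 72.82 %


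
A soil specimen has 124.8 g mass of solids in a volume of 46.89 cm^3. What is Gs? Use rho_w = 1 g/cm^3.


Result: 2.662

Derivation:
Using Gs = m_s / (V_s * rho_w)
Since rho_w = 1 g/cm^3:
Gs = 124.8 / 46.89
Gs = 2.662


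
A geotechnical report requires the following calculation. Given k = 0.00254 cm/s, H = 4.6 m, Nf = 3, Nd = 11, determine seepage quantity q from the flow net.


Result: 3.187e-05 m^3/s per m

Derivation:
Convert k to m/s for unit consistency with H:
k = 0.00254 cm/s = 0.00254 / 100 m/s = 2.54e-05 m/s
Using q = k * H * Nf / Nd
Nf / Nd = 3 / 11 = 0.2727
q = 2.54e-05 * 4.6 * 0.2727
q = 3.187e-05 m^3/s per m


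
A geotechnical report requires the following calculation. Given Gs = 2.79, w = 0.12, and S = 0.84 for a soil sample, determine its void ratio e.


Using the relation e = Gs * w / S
e = 2.79 * 0.12 / 0.84
e = 0.3986


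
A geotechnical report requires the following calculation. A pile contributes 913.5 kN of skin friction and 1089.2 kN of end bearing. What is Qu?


Result: 2002.7 kN

Derivation:
Using Qu = Qf + Qb
Qu = 913.5 + 1089.2
Qu = 2002.7 kN


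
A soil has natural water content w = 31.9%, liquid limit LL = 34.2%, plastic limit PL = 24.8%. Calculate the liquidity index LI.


First compute the plasticity index:
PI = LL - PL = 34.2 - 24.8 = 9.4
Then compute the liquidity index:
LI = (w - PL) / PI
LI = (31.9 - 24.8) / 9.4
LI = 0.755


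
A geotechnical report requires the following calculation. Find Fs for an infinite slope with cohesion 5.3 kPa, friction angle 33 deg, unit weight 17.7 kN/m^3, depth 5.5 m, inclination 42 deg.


Using Fs = c / (gamma*H*sin(beta)*cos(beta)) + tan(phi)/tan(beta)
Cohesion contribution = 5.3 / (17.7*5.5*sin(42)*cos(42))
Cohesion contribution = 0.109485
Friction contribution = tan(33)/tan(42) = 0.72124
Fs = 0.109485 + 0.72124
Fs = 0.831


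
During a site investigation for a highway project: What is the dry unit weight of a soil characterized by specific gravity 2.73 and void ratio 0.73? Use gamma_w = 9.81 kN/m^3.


Result: 15.481 kN/m^3

Derivation:
Using gamma_d = Gs * gamma_w / (1 + e)
gamma_d = 2.73 * 9.81 / (1 + 0.73)
gamma_d = 2.73 * 9.81 / 1.73
gamma_d = 15.481 kN/m^3


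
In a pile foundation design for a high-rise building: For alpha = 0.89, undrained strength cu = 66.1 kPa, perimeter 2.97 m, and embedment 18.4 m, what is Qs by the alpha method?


Using Qs = alpha * cu * perimeter * L
Qs = 0.89 * 66.1 * 2.97 * 18.4
Qs = 3214.89 kN


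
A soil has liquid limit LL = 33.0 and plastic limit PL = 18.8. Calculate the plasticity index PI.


Result: 14.2

Derivation:
Using PI = LL - PL
PI = 33.0 - 18.8
PI = 14.2


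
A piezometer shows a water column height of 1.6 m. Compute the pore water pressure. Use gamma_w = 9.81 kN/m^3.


Using u = gamma_w * h_w
u = 9.81 * 1.6
u = 15.7 kPa


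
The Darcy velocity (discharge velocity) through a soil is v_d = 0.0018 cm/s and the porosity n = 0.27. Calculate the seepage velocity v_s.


Using v_s = v_d / n
v_s = 0.0018 / 0.27
v_s = 0.00667 cm/s


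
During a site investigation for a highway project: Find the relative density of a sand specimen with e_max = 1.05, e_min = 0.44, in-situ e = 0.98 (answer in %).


Result: 11.48 %

Derivation:
Using Dr = (e_max - e) / (e_max - e_min) * 100
e_max - e = 1.05 - 0.98 = 0.07
e_max - e_min = 1.05 - 0.44 = 0.61
Dr = 0.07 / 0.61 * 100
Dr = 11.48 %


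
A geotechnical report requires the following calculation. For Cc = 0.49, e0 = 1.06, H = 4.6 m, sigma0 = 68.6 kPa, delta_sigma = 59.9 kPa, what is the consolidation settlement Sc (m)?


Using Sc = Cc * H / (1 + e0) * log10((sigma0 + delta_sigma) / sigma0)
Stress ratio = (68.6 + 59.9) / 68.6 = 1.87318
log10(1.87318) = 0.272579
Cc * H / (1 + e0) = 0.49 * 4.6 / (1 + 1.06) = 1.09417
Sc = 1.09417 * 0.272579
Sc = 0.2982 m


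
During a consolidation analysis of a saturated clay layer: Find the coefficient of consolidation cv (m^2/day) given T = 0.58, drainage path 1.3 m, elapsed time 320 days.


Result: 0.00306 m^2/day

Derivation:
Using cv = T * H_dr^2 / t
H_dr^2 = 1.3^2 = 1.69
cv = 0.58 * 1.69 / 320
cv = 0.00306 m^2/day


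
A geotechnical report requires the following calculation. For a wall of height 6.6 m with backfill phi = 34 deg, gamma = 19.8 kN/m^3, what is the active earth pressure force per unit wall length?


Compute active earth pressure coefficient:
Ka = tan^2(45 - phi/2) = tan^2(28.0) = 0.282715
Compute active force:
Pa = 0.5 * Ka * gamma * H^2
Pa = 0.5 * 0.282715 * 19.8 * 6.6^2
Pa = 121.92 kN/m


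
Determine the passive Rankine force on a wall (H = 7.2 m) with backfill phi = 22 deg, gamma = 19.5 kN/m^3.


Compute passive earth pressure coefficient:
Kp = tan^2(45 + phi/2) = tan^2(56.0) = 2.197987
Compute passive force:
Pp = 0.5 * Kp * gamma * H^2
Pp = 0.5 * 2.197987 * 19.5 * 7.2^2
Pp = 1110.95 kN/m


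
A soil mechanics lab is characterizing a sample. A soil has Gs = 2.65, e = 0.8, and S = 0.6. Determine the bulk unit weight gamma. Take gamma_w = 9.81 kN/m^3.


Result: 17.058 kN/m^3

Derivation:
Using gamma = gamma_w * (Gs + S*e) / (1 + e)
Numerator: Gs + S*e = 2.65 + 0.6*0.8 = 3.13
Denominator: 1 + e = 1 + 0.8 = 1.8
gamma = 9.81 * 3.13 / 1.8
gamma = 17.058 kN/m^3


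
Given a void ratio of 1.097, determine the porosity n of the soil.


Using the relation n = e / (1 + e)
n = 1.097 / (1 + 1.097)
n = 1.097 / 2.097
n = 0.5231


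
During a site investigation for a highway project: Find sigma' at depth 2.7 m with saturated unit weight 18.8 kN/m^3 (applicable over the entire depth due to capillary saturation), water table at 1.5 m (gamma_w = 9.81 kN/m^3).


Total stress = gamma_sat * depth
sigma = 18.8 * 2.7 = 50.76 kPa
Pore water pressure u = gamma_w * (depth - d_wt)
u = 9.81 * (2.7 - 1.5) = 11.772 kPa
Effective stress = sigma - u
sigma' = 50.76 - 11.772 = 38.99 kPa


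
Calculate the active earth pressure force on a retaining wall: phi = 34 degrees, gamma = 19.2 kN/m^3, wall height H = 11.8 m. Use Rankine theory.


Compute active earth pressure coefficient:
Ka = tan^2(45 - phi/2) = tan^2(28.0) = 0.282715
Compute active force:
Pa = 0.5 * Ka * gamma * H^2
Pa = 0.5 * 0.282715 * 19.2 * 11.8^2
Pa = 377.91 kN/m


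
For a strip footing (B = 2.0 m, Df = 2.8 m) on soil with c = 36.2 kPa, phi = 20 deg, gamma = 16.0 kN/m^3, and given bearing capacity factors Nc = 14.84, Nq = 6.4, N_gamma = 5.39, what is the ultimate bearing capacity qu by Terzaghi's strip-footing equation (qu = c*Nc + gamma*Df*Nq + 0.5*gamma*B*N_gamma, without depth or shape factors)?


Compute qu = c*Nc + gamma*Df*Nq + 0.5*gamma*B*N_gamma
Term 1: 36.2 * 14.84 = 537.208
Term 2: 16.0 * 2.8 * 6.4 = 286.72
Term 3: 0.5 * 16.0 * 2.0 * 5.39 = 86.24
qu = 537.208 + 286.72 + 86.24
qu = 910.17 kPa


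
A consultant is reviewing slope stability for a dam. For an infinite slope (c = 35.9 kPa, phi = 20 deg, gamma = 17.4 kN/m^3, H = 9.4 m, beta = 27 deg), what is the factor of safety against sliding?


Using Fs = c / (gamma*H*sin(beta)*cos(beta)) + tan(phi)/tan(beta)
Cohesion contribution = 35.9 / (17.4*9.4*sin(27)*cos(27))
Cohesion contribution = 0.542612
Friction contribution = tan(20)/tan(27) = 0.714332
Fs = 0.542612 + 0.714332
Fs = 1.257


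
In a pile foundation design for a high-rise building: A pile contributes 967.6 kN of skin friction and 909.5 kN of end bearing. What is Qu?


Using Qu = Qf + Qb
Qu = 967.6 + 909.5
Qu = 1877.1 kN


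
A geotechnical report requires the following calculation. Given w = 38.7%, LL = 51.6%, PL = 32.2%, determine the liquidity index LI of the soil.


First compute the plasticity index:
PI = LL - PL = 51.6 - 32.2 = 19.4
Then compute the liquidity index:
LI = (w - PL) / PI
LI = (38.7 - 32.2) / 19.4
LI = 0.335


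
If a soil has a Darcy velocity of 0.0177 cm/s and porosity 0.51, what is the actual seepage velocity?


Result: 0.03471 cm/s

Derivation:
Using v_s = v_d / n
v_s = 0.0177 / 0.51
v_s = 0.03471 cm/s


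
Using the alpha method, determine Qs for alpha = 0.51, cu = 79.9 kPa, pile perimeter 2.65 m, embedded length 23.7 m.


Result: 2559.24 kN

Derivation:
Using Qs = alpha * cu * perimeter * L
Qs = 0.51 * 79.9 * 2.65 * 23.7
Qs = 2559.24 kN


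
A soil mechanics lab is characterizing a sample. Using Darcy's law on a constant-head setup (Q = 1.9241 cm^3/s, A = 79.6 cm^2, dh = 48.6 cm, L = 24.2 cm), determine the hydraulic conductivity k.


Compute hydraulic gradient:
i = dh / L = 48.6 / 24.2 = 2.00826
Then apply Darcy's law:
k = Q / (A * i)
k = 1.9241 / (79.6 * 2.00826)
k = 1.9241 / 159.858
k = 0.012036 cm/s


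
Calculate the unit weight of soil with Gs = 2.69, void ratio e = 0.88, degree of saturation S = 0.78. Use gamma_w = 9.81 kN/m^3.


Result: 17.618 kN/m^3

Derivation:
Using gamma = gamma_w * (Gs + S*e) / (1 + e)
Numerator: Gs + S*e = 2.69 + 0.78*0.88 = 3.3764
Denominator: 1 + e = 1 + 0.88 = 1.88
gamma = 9.81 * 3.3764 / 1.88
gamma = 17.618 kN/m^3


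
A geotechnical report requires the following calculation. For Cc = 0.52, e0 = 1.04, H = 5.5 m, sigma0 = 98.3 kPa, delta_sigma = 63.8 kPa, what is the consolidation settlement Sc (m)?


Using Sc = Cc * H / (1 + e0) * log10((sigma0 + delta_sigma) / sigma0)
Stress ratio = (98.3 + 63.8) / 98.3 = 1.64903
log10(1.64903) = 0.217229
Cc * H / (1 + e0) = 0.52 * 5.5 / (1 + 1.04) = 1.40196
Sc = 1.40196 * 0.217229
Sc = 0.3045 m


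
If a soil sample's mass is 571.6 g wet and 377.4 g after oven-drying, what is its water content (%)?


Result: 51.46 %

Derivation:
Using w = (m_wet - m_dry) / m_dry * 100
m_wet - m_dry = 571.6 - 377.4 = 194.2 g
w = 194.2 / 377.4 * 100
w = 51.46 %


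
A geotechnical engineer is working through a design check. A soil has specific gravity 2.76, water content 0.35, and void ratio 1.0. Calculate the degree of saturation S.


Using S = Gs * w / e
S = 2.76 * 0.35 / 1.0
S = 0.966


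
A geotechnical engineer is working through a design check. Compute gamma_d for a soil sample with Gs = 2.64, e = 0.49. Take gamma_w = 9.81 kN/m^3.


Result: 17.381 kN/m^3

Derivation:
Using gamma_d = Gs * gamma_w / (1 + e)
gamma_d = 2.64 * 9.81 / (1 + 0.49)
gamma_d = 2.64 * 9.81 / 1.49
gamma_d = 17.381 kN/m^3


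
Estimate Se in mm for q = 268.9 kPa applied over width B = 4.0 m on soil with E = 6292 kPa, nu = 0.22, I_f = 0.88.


Using Se = q * B * (1 - nu^2) * I_f / E
1 - nu^2 = 1 - 0.22^2 = 0.9516
Se = 268.9 * 4.0 * 0.9516 * 0.88 / 6292
Se = 0.143153 m
Convert to mm: Se = 0.143153 * 1000 = 143.153 mm


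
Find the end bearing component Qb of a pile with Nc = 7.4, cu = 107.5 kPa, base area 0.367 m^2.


Using Qb = Nc * cu * Ab
Qb = 7.4 * 107.5 * 0.367
Qb = 291.95 kN


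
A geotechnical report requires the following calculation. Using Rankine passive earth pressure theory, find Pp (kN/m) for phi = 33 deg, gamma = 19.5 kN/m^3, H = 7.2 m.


Compute passive earth pressure coefficient:
Kp = tan^2(45 + phi/2) = tan^2(61.5) = 3.39212
Compute passive force:
Pp = 0.5 * Kp * gamma * H^2
Pp = 0.5 * 3.39212 * 19.5 * 7.2^2
Pp = 1714.51 kN/m


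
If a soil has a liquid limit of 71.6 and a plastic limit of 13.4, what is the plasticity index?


Using PI = LL - PL
PI = 71.6 - 13.4
PI = 58.2


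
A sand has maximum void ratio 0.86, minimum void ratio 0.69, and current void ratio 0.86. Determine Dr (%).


Using Dr = (e_max - e) / (e_max - e_min) * 100
e_max - e = 0.86 - 0.86 = 0.0
e_max - e_min = 0.86 - 0.69 = 0.17
Dr = 0.0 / 0.17 * 100
Dr = 0.0 %


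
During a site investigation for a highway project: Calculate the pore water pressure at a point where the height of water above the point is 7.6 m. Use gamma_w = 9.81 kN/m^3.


Using u = gamma_w * h_w
u = 9.81 * 7.6
u = 74.56 kPa


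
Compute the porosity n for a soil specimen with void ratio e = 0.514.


Result: 0.3395

Derivation:
Using the relation n = e / (1 + e)
n = 0.514 / (1 + 0.514)
n = 0.514 / 1.514
n = 0.3395


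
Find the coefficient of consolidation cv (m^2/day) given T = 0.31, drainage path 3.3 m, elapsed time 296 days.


Using cv = T * H_dr^2 / t
H_dr^2 = 3.3^2 = 10.89
cv = 0.31 * 10.89 / 296
cv = 0.01141 m^2/day


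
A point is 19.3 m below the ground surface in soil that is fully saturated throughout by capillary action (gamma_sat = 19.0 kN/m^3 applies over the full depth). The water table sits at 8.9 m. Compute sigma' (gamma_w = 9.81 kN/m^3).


Total stress = gamma_sat * depth
sigma = 19.0 * 19.3 = 366.7 kPa
Pore water pressure u = gamma_w * (depth - d_wt)
u = 9.81 * (19.3 - 8.9) = 102.024 kPa
Effective stress = sigma - u
sigma' = 366.7 - 102.024 = 264.68 kPa
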